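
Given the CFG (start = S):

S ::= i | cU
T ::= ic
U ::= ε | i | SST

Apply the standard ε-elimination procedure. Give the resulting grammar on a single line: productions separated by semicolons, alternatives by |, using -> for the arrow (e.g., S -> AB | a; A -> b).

Nullable set: {U}.
S -> cU: U nullable, giving c | cU.
Drop U -> ε.
Unchanged (no nullable symbols): S -> i; T -> ic; U -> SST; U -> i.

S -> c | i | cU; T -> ic; U -> i | SST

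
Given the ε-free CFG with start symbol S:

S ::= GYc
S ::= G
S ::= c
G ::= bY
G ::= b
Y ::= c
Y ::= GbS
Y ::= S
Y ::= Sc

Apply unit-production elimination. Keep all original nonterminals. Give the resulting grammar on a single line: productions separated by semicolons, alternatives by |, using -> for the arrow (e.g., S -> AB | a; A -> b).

Unit productions: S->G, Y->S.
Unit pairs (A ⇒* B via units): (S,G), (Y,G), (Y,S).
S: inherits non-unit rules of {G, S} → GYc | b | bY | c.
G: inherits non-unit rules of {G} → b | bY.
Y: inherits non-unit rules of {G, S, Y} → GYc | GbS | Sc | b | bY | c.

S -> b | c | bY | GYc; G -> b | bY; Y -> b | c | Sc | bY | GYc | GbS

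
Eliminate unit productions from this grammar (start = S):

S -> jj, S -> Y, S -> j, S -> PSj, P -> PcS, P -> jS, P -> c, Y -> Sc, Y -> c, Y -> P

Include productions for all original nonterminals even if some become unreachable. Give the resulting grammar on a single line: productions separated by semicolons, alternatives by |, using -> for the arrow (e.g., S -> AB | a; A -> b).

Unit productions: S->Y, Y->P.
Unit pairs (A ⇒* B via units): (S,P), (S,Y), (Y,P).
S: inherits non-unit rules of {P, S, Y} → PSj | PcS | Sc | c | j | jS | jj.
P: inherits non-unit rules of {P} → PcS | c | jS.
Y: inherits non-unit rules of {P, Y} → PcS | Sc | c | jS.

S -> c | j | Sc | jS | jj | PSj | PcS; P -> c | jS | PcS; Y -> c | Sc | jS | PcS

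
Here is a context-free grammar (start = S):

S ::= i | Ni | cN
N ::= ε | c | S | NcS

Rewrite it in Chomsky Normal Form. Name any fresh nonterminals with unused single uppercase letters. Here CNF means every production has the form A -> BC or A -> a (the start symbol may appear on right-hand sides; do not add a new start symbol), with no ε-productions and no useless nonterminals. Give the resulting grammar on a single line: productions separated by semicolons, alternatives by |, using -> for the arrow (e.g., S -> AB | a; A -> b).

Nullable: {N}; after ε-elimination: S -> c | i | Ni | cN; N -> S | c | cS | NcS.
After unit-elimination: S -> c | i | Ni | cN; N -> c | i | Ni | cN | cS | NcS.
TERM: introduce A -> c, B -> i and substitute in every rule of length ≥2.
BIN: N -> NAS becomes N -> NC, C -> AS.

S -> c | i | AN | NB; A -> c; B -> i; C -> AS; N -> c | i | AN | AS | NB | NC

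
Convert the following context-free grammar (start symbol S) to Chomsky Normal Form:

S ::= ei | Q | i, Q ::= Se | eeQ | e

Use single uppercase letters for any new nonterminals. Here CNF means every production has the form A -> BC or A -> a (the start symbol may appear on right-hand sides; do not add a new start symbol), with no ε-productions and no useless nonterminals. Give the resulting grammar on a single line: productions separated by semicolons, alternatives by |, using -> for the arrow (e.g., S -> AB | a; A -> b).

S -> e | i | AB | AD | SA; A -> e; B -> i; C -> AQ; D -> AQ; Q -> e | AC | SA

No ε-productions.
After unit-elimination: S -> e | i | Se | ei | eeQ; Q -> e | Se | eeQ.
TERM: introduce A -> e, B -> i and substitute in every rule of length ≥2.
BIN: Q -> AAQ becomes Q -> AC, C -> AQ; S -> AAQ becomes S -> AD, D -> AQ.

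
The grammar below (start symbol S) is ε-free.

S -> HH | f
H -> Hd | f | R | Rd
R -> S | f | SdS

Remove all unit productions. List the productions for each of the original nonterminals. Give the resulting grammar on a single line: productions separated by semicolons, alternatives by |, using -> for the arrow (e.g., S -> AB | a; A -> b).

S -> f | HH; H -> f | HH | Hd | Rd | SdS; R -> f | HH | SdS

Unit productions: H->R, R->S.
Unit pairs (A ⇒* B via units): (H,R), (H,S), (R,S).
S: inherits non-unit rules of {S} → HH | f.
H: inherits non-unit rules of {H, R, S} → HH | Hd | Rd | SdS | f.
R: inherits non-unit rules of {R, S} → HH | SdS | f.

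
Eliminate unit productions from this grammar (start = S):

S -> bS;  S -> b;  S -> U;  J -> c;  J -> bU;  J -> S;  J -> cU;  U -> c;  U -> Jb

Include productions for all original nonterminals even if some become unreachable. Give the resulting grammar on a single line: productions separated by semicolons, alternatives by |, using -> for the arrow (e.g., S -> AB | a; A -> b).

Unit productions: J->S, S->U.
Unit pairs (A ⇒* B via units): (J,S), (J,U), (S,U).
S: inherits non-unit rules of {S, U} → Jb | b | bS | c.
J: inherits non-unit rules of {J, S, U} → Jb | b | bS | bU | c | cU.
U: inherits non-unit rules of {U} → Jb | c.

S -> b | c | Jb | bS; J -> b | c | Jb | bS | bU | cU; U -> c | Jb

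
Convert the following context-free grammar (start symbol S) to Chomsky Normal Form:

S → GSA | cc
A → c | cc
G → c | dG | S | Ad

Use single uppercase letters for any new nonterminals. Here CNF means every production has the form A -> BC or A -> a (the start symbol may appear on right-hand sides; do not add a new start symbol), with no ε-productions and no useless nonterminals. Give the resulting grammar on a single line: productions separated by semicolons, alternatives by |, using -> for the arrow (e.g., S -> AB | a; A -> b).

S -> BB | GE; A -> c | BB; B -> c; C -> d; D -> SA; E -> SA; G -> c | AC | BB | CG | GD

No ε-productions.
After unit-elimination: S -> cc | GSA; A -> c | cc; G -> c | Ad | cc | dG | GSA.
TERM: introduce B -> c, C -> d and substitute in every rule of length ≥2.
BIN: G -> GSA becomes G -> GD, D -> SA; S -> GSA becomes S -> GE, E -> SA.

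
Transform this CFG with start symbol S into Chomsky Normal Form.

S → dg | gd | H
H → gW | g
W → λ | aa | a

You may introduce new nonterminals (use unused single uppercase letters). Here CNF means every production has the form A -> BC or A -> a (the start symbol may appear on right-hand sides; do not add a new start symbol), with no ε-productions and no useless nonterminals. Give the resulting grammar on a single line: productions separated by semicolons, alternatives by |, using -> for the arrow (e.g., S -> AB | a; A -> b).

Nullable: {W}; after ε-elimination: S -> H | dg | gd; H -> g | gW; W -> a | aa.
After unit-elimination: S -> g | dg | gW | gd; H -> g | gW; W -> a | aa.
TERM: introduce C -> a, B -> d, A -> g and substitute in every rule of length ≥2.
Drop unreachable/unproductive: H.

S -> g | AB | AW | BA; A -> g; B -> d; C -> a; W -> a | CC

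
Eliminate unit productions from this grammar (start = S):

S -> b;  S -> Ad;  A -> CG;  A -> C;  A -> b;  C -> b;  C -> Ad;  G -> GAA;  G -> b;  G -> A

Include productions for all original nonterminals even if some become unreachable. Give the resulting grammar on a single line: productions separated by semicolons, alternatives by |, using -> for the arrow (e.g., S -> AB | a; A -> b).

Unit productions: A->C, G->A.
Unit pairs (A ⇒* B via units): (A,C), (G,A), (G,C).
S: inherits non-unit rules of {S} → Ad | b.
A: inherits non-unit rules of {A, C} → Ad | CG | b.
C: inherits non-unit rules of {C} → Ad | b.
G: inherits non-unit rules of {A, C, G} → Ad | CG | GAA | b.

S -> b | Ad; A -> b | Ad | CG; C -> b | Ad; G -> b | Ad | CG | GAA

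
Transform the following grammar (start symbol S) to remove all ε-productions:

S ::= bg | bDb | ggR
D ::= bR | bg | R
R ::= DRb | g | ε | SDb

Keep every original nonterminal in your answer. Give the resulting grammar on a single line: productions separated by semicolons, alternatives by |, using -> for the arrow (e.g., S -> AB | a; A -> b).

Nullable set: {D, R}.
S -> bDb: D nullable, giving bDb | bb.
S -> ggR: R nullable, giving gg | ggR.
D -> R: R nullable, giving R.
D -> bR: R nullable, giving b | bR.
Drop R -> ε.
R -> DRb: D, R nullable, giving DRb | Db | Rb | b.
R -> SDb: D nullable, giving SDb | Sb.
Unchanged (no nullable symbols): S -> bg; D -> bg; R -> g.

S -> bb | bg | gg | bDb | ggR; D -> R | b | bR | bg; R -> b | g | Db | Rb | Sb | DRb | SDb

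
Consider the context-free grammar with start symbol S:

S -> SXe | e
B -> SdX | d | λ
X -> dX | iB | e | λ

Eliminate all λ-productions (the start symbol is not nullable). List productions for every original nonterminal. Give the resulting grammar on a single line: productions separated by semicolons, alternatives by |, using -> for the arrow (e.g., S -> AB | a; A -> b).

Nullable set: {B, X}.
S -> SXe: X nullable, giving SXe | Se.
Drop B -> λ.
B -> SdX: X nullable, giving Sd | SdX.
Drop X -> λ.
X -> dX: X nullable, giving d | dX.
X -> iB: B nullable, giving i | iB.
Unchanged (no nullable symbols): S -> e; B -> d; X -> e.

S -> e | Se | SXe; B -> d | Sd | SdX; X -> d | e | i | dX | iB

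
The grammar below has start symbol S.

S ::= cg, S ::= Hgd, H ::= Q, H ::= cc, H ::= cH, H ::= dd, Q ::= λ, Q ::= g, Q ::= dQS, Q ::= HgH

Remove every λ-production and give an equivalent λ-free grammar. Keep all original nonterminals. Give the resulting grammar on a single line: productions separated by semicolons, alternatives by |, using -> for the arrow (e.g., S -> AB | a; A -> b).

S -> cg | gd | Hgd; H -> Q | c | cH | cc | dd; Q -> g | Hg | dS | gH | HgH | dQS

Nullable set: {H, Q}.
S -> Hgd: H nullable, giving Hgd | gd.
H -> Q: Q nullable, giving Q.
H -> cH: H nullable, giving c | cH.
Drop Q -> λ.
Q -> HgH: H, H nullable, giving Hg | HgH | g | gH.
Q -> dQS: Q nullable, giving dQS | dS.
Unchanged (no nullable symbols): S -> cg; H -> cc; H -> dd; Q -> g.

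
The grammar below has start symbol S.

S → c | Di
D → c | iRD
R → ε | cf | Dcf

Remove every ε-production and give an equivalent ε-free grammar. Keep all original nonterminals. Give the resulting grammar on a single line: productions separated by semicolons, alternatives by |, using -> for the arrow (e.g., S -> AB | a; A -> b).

Nullable set: {R}.
D -> iRD: R nullable, giving iD | iRD.
Drop R -> ε.
Unchanged (no nullable symbols): S -> Di; S -> c; D -> c; R -> Dcf; R -> cf.

S -> c | Di; D -> c | iD | iRD; R -> cf | Dcf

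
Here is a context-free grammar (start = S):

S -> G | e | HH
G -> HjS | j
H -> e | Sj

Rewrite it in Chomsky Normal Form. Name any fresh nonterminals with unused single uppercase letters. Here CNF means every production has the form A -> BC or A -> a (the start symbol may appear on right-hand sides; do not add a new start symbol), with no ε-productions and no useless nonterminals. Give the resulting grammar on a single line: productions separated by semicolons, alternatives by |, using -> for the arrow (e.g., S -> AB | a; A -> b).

S -> e | j | HC | HH; A -> j; C -> AS; H -> e | SA

No ε-productions.
After unit-elimination: S -> e | j | HH | HjS; G -> j | HjS; H -> e | Sj.
TERM: introduce A -> j and substitute in every rule of length ≥2.
BIN: G -> HAS becomes G -> HB, B -> AS; S -> HAS becomes S -> HC, C -> AS.
Drop unreachable/unproductive: G.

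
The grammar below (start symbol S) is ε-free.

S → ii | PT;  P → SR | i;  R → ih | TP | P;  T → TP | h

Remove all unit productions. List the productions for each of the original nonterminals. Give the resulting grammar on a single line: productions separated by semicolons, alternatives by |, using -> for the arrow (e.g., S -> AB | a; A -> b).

S -> PT | ii; P -> i | SR; R -> i | SR | TP | ih; T -> h | TP

Unit productions: R->P.
Unit pairs (A ⇒* B via units): (R,P).
S: inherits non-unit rules of {S} → PT | ii.
P: inherits non-unit rules of {P} → SR | i.
R: inherits non-unit rules of {P, R} → SR | TP | i | ih.
T: inherits non-unit rules of {T} → TP | h.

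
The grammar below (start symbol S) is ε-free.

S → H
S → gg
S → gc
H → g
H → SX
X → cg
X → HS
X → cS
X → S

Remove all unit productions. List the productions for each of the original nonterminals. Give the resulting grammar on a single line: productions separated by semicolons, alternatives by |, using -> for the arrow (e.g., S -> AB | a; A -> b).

S -> g | SX | gc | gg; H -> g | SX; X -> g | HS | SX | cS | cg | gc | gg

Unit productions: S->H, X->S.
Unit pairs (A ⇒* B via units): (S,H), (X,H), (X,S).
S: inherits non-unit rules of {H, S} → SX | g | gc | gg.
H: inherits non-unit rules of {H} → SX | g.
X: inherits non-unit rules of {H, S, X} → HS | SX | cS | cg | g | gc | gg.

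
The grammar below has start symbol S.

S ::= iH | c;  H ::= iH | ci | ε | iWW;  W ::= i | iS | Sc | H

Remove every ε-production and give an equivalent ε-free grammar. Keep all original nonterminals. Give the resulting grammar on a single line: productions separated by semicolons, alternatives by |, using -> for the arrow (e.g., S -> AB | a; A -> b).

S -> c | i | iH; H -> i | ci | iH | iW | iWW; W -> H | i | Sc | iS

Nullable set: {H, W}.
S -> iH: H nullable, giving i | iH.
Drop H -> ε.
H -> iH: H nullable, giving i | iH.
H -> iWW: W, W nullable, giving i | iW | iWW.
W -> H: H nullable, giving H.
Unchanged (no nullable symbols): S -> c; H -> ci; W -> Sc; W -> i; W -> iS.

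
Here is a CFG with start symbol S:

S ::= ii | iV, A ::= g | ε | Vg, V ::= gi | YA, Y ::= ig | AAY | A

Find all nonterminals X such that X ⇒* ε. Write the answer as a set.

{A, V, Y}

Directly nullable (have an ε-rule): {A}.
Y is nullable via Y -> A (every symbol on the right is already known nullable).
V is nullable via V -> YA (every symbol on the right is already known nullable).
Not nullable: S — each has a terminal in every rule's right-hand side or depends on a non-nullable symbol.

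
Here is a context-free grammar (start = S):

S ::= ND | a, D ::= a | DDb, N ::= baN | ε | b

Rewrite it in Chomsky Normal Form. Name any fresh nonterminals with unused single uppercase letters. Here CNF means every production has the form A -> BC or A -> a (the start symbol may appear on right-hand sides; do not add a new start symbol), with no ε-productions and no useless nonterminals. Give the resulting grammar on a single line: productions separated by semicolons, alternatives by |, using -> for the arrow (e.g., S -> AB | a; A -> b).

S -> a | DF | ND; A -> b; B -> a; C -> DA; D -> a | DC; E -> BN; F -> DA; N -> b | AB | AE

Nullable: {N}; after ε-elimination: S -> D | a | ND; D -> a | DDb; N -> b | ba | baN.
After unit-elimination: S -> a | ND | DDb; D -> a | DDb; N -> b | ba | baN.
TERM: introduce B -> a, A -> b and substitute in every rule of length ≥2.
BIN: D -> DDA becomes D -> DC, C -> DA; N -> ABN becomes N -> AE, E -> BN; S -> DDA becomes S -> DF, F -> DA.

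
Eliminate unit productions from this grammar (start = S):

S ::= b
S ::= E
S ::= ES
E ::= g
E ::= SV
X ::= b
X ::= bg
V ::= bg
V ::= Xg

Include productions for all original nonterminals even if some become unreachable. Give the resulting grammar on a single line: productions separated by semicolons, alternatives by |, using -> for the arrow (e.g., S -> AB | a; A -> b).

Unit productions: S->E.
Unit pairs (A ⇒* B via units): (S,E).
S: inherits non-unit rules of {E, S} → ES | SV | b | g.
E: inherits non-unit rules of {E} → SV | g.
V: inherits non-unit rules of {V} → Xg | bg.
X: inherits non-unit rules of {X} → b | bg.

S -> b | g | ES | SV; E -> g | SV; V -> Xg | bg; X -> b | bg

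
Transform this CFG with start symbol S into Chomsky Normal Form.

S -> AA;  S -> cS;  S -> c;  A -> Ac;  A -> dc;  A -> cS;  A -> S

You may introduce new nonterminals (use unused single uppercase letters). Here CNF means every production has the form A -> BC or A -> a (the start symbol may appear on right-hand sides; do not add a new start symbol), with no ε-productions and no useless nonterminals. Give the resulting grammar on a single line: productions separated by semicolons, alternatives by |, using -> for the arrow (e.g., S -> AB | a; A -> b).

S -> c | AA | BS; A -> c | AA | AB | BS | CB; B -> c; C -> d

No ε-productions.
After unit-elimination: S -> c | AA | cS; A -> c | AA | Ac | cS | dc.
TERM: introduce B -> c, C -> d and substitute in every rule of length ≥2.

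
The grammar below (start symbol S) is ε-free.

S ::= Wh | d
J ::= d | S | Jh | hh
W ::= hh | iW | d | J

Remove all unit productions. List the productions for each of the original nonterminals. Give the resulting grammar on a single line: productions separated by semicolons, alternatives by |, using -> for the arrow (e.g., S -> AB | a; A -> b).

Unit productions: J->S, W->J.
Unit pairs (A ⇒* B via units): (J,S), (W,J), (W,S).
S: inherits non-unit rules of {S} → Wh | d.
J: inherits non-unit rules of {J, S} → Jh | Wh | d | hh.
W: inherits non-unit rules of {J, S, W} → Jh | Wh | d | hh | iW.

S -> d | Wh; J -> d | Jh | Wh | hh; W -> d | Jh | Wh | hh | iW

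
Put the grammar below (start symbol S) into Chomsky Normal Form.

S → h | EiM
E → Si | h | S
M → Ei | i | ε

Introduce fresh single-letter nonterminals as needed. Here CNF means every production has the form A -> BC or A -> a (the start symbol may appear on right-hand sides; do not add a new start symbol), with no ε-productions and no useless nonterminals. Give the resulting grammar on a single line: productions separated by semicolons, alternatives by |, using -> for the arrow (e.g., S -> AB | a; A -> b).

S -> h | EA | EC; A -> i; B -> AM; C -> AM; E -> h | EA | EB | SA; M -> i | EA

Nullable: {M}; after ε-elimination: S -> h | Ei | EiM; E -> S | h | Si; M -> i | Ei.
After unit-elimination: S -> h | Ei | EiM; E -> h | Ei | Si | EiM; M -> i | Ei.
TERM: introduce A -> i and substitute in every rule of length ≥2.
BIN: E -> EAM becomes E -> EB, B -> AM; S -> EAM becomes S -> EC, C -> AM.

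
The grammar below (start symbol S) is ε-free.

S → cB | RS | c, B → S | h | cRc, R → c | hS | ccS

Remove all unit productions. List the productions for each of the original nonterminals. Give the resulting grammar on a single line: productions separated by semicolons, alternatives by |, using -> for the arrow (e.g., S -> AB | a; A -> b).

S -> c | RS | cB; B -> c | h | RS | cB | cRc; R -> c | hS | ccS

Unit productions: B->S.
Unit pairs (A ⇒* B via units): (B,S).
S: inherits non-unit rules of {S} → RS | c | cB.
B: inherits non-unit rules of {B, S} → RS | c | cB | cRc | h.
R: inherits non-unit rules of {R} → c | ccS | hS.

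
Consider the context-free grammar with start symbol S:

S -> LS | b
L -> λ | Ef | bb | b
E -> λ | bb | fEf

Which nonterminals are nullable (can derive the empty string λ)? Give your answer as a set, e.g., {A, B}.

Directly nullable (have an ε-rule): {E, L}.
Not nullable: S — each has a terminal in every rule's right-hand side or depends on a non-nullable symbol.

{E, L}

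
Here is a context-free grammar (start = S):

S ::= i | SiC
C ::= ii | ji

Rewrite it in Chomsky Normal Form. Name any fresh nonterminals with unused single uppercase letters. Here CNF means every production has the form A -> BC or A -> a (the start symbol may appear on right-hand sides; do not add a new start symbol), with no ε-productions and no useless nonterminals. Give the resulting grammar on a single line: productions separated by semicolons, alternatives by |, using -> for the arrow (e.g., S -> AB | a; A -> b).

No ε-productions.
No unit productions to eliminate.
TERM: introduce A -> i, B -> j and substitute in every rule of length ≥2.
BIN: S -> SAC becomes S -> SD, D -> AC.

S -> i | SD; A -> i; B -> j; C -> AA | BA; D -> AC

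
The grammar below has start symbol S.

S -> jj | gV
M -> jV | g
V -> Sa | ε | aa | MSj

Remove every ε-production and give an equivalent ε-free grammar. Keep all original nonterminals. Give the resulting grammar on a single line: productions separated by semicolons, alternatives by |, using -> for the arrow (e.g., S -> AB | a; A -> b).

S -> g | gV | jj; M -> g | j | jV; V -> Sa | aa | MSj

Nullable set: {V}.
S -> gV: V nullable, giving g | gV.
M -> jV: V nullable, giving j | jV.
Drop V -> ε.
Unchanged (no nullable symbols): S -> jj; M -> g; V -> MSj; V -> Sa; V -> aa.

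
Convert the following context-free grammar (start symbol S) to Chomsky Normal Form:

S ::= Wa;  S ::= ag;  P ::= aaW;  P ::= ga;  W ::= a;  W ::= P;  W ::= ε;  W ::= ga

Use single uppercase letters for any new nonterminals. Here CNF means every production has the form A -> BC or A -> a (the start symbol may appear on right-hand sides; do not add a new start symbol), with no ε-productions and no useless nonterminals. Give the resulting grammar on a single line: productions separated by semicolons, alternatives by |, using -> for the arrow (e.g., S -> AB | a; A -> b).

S -> a | AB | WA; A -> a; B -> g; D -> AW; W -> a | AA | AD | BA

Nullable: {W}; after ε-elimination: S -> a | Wa | ag; P -> aa | ga | aaW; W -> P | a | ga.
After unit-elimination: S -> a | Wa | ag; P -> aa | ga | aaW; W -> a | aa | ga | aaW.
TERM: introduce A -> a, B -> g and substitute in every rule of length ≥2.
BIN: P -> AAW becomes P -> AC, C -> AW; W -> AAW becomes W -> AD, D -> AW.
Drop unreachable/unproductive: P.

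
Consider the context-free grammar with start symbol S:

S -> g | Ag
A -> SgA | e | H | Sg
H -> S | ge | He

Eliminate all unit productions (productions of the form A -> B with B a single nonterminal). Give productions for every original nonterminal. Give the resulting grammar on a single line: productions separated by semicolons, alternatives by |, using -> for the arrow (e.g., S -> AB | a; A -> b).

Unit productions: A->H, H->S.
Unit pairs (A ⇒* B via units): (A,H), (A,S), (H,S).
S: inherits non-unit rules of {S} → Ag | g.
A: inherits non-unit rules of {A, H, S} → Ag | He | Sg | SgA | e | g | ge.
H: inherits non-unit rules of {H, S} → Ag | He | g | ge.

S -> g | Ag; A -> e | g | Ag | He | Sg | ge | SgA; H -> g | Ag | He | ge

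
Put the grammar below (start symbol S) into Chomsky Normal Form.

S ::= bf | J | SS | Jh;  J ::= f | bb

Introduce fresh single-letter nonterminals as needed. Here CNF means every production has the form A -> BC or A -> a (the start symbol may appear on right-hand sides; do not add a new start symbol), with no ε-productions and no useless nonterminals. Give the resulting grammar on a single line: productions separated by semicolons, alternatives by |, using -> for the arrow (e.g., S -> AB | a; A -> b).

No ε-productions.
After unit-elimination: S -> f | Jh | SS | bb | bf; J -> f | bb.
TERM: introduce A -> b, C -> f, B -> h and substitute in every rule of length ≥2.

S -> f | AA | AC | JB | SS; A -> b; B -> h; C -> f; J -> f | AA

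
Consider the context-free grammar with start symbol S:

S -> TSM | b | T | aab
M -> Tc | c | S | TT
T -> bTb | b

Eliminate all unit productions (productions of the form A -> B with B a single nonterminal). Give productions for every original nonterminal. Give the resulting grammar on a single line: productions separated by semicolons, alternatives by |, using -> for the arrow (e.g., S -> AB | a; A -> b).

S -> b | TSM | aab | bTb; M -> b | c | TT | Tc | TSM | aab | bTb; T -> b | bTb

Unit productions: M->S, S->T.
Unit pairs (A ⇒* B via units): (M,S), (M,T), (S,T).
S: inherits non-unit rules of {S, T} → TSM | aab | b | bTb.
M: inherits non-unit rules of {M, S, T} → TSM | TT | Tc | aab | b | bTb | c.
T: inherits non-unit rules of {T} → b | bTb.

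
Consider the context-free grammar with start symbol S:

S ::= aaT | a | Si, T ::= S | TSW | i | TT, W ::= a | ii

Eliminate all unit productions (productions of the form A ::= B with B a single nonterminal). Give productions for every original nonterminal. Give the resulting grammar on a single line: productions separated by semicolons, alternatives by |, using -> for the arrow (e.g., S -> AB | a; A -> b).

Unit productions: T->S.
Unit pairs (A ⇒* B via units): (T,S).
S: inherits non-unit rules of {S} → Si | a | aaT.
T: inherits non-unit rules of {S, T} → Si | TSW | TT | a | aaT | i.
W: inherits non-unit rules of {W} → a | ii.

S -> a | Si | aaT; T -> a | i | Si | TT | TSW | aaT; W -> a | ii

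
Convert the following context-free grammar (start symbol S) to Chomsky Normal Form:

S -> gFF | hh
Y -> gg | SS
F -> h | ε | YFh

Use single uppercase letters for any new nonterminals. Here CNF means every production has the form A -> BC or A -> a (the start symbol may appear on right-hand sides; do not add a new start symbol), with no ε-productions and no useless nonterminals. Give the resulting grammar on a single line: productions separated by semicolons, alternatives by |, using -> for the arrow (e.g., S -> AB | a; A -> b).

Nullable: {F}; after ε-elimination: S -> g | gF | hh | gFF; F -> h | Yh | YFh; Y -> SS | gg.
No unit productions to eliminate.
TERM: introduce B -> g, A -> h and substitute in every rule of length ≥2.
BIN: F -> YFA becomes F -> YC, C -> FA; S -> BFF becomes S -> BD, D -> FF.

S -> g | AA | BD | BF; A -> h; B -> g; C -> FA; D -> FF; F -> h | YA | YC; Y -> BB | SS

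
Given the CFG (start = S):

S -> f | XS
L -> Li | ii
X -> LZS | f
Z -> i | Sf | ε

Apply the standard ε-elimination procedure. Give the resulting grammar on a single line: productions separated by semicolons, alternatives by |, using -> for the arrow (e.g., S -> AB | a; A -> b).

S -> f | XS; L -> Li | ii; X -> f | LS | LZS; Z -> i | Sf

Nullable set: {Z}.
X -> LZS: Z nullable, giving LS | LZS.
Drop Z -> ε.
Unchanged (no nullable symbols): S -> XS; S -> f; L -> Li; L -> ii; X -> f; Z -> Sf; Z -> i.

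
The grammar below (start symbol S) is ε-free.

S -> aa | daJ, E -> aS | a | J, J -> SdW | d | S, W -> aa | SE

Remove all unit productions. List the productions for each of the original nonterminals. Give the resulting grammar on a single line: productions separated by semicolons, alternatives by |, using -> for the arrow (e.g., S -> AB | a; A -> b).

S -> aa | daJ; E -> a | d | aS | aa | SdW | daJ; J -> d | aa | SdW | daJ; W -> SE | aa

Unit productions: E->J, J->S.
Unit pairs (A ⇒* B via units): (E,J), (E,S), (J,S).
S: inherits non-unit rules of {S} → aa | daJ.
E: inherits non-unit rules of {E, J, S} → SdW | a | aS | aa | d | daJ.
J: inherits non-unit rules of {J, S} → SdW | aa | d | daJ.
W: inherits non-unit rules of {W} → SE | aa.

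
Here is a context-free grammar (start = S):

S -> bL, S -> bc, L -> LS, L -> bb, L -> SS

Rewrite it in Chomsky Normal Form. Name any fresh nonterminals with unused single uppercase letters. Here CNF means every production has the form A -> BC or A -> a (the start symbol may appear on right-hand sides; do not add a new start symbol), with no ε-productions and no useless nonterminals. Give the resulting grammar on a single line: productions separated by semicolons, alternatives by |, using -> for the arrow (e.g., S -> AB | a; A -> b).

No ε-productions.
No unit productions to eliminate.
TERM: introduce A -> b, B -> c and substitute in every rule of length ≥2.

S -> AB | AL; A -> b; B -> c; L -> AA | LS | SS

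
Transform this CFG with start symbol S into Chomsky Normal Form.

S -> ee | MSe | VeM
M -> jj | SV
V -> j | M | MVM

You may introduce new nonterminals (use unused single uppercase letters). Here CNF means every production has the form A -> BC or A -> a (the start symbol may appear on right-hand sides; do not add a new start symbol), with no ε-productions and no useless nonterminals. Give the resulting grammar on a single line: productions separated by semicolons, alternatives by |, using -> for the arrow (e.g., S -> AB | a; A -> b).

S -> BB | MC | VD; A -> j; B -> e; C -> SB; D -> BM; E -> VM; M -> AA | SV; V -> j | AA | ME | SV

No ε-productions.
After unit-elimination: S -> ee | MSe | VeM; M -> SV | jj; V -> j | SV | jj | MVM.
TERM: introduce B -> e, A -> j and substitute in every rule of length ≥2.
BIN: S -> MSB becomes S -> MC, C -> SB; S -> VBM becomes S -> VD, D -> BM; V -> MVM becomes V -> ME, E -> VM.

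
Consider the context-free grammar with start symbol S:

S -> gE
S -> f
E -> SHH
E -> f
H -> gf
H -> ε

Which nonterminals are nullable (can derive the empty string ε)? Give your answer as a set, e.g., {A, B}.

{H}

Directly nullable (have an ε-rule): {H}.
Not nullable: E, S — each has a terminal in every rule's right-hand side or depends on a non-nullable symbol.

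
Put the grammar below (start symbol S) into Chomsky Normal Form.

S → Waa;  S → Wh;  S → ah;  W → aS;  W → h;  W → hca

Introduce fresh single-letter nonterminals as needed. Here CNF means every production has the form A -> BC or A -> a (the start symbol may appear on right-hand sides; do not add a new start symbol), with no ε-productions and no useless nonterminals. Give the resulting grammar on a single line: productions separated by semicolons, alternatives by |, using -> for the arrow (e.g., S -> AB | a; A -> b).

S -> AB | WB | WD; A -> a; B -> h; C -> c; D -> AA; E -> CA; W -> h | AS | BE

No ε-productions.
No unit productions to eliminate.
TERM: introduce A -> a, C -> c, B -> h and substitute in every rule of length ≥2.
BIN: S -> WAA becomes S -> WD, D -> AA; W -> BCA becomes W -> BE, E -> CA.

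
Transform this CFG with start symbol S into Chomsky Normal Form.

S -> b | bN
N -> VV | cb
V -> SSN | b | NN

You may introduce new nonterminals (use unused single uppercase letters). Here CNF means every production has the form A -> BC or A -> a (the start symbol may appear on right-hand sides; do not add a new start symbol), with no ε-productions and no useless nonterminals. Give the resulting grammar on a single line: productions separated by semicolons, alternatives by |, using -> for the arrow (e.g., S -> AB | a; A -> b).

No ε-productions.
No unit productions to eliminate.
TERM: introduce B -> b, A -> c and substitute in every rule of length ≥2.
BIN: V -> SSN becomes V -> SC, C -> SN.

S -> b | BN; A -> c; B -> b; C -> SN; N -> AB | VV; V -> b | NN | SC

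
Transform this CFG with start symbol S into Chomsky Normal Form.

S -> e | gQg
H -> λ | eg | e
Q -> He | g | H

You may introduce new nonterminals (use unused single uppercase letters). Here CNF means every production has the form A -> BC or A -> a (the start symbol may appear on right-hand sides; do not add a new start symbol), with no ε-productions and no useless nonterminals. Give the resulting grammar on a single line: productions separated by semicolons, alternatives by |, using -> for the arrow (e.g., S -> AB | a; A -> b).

S -> e | BB | BC; A -> e; B -> g; C -> QB; H -> e | AB; Q -> e | g | AB | HA

Nullable: {H, Q}; after ε-elimination: S -> e | gg | gQg; H -> e | eg; Q -> H | e | g | He.
After unit-elimination: S -> e | gg | gQg; H -> e | eg; Q -> e | g | He | eg.
TERM: introduce A -> e, B -> g and substitute in every rule of length ≥2.
BIN: S -> BQB becomes S -> BC, C -> QB.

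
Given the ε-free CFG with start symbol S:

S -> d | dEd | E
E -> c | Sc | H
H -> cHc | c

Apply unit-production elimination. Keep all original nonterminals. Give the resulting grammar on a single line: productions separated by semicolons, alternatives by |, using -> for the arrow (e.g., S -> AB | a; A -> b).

Unit productions: E->H, S->E.
Unit pairs (A ⇒* B via units): (E,H), (S,E), (S,H).
S: inherits non-unit rules of {E, H, S} → Sc | c | cHc | d | dEd.
E: inherits non-unit rules of {E, H} → Sc | c | cHc.
H: inherits non-unit rules of {H} → c | cHc.

S -> c | d | Sc | cHc | dEd; E -> c | Sc | cHc; H -> c | cHc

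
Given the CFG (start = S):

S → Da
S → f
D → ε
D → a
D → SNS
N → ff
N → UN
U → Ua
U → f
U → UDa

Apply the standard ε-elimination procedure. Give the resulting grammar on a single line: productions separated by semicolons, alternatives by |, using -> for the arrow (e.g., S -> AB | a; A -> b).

S -> a | f | Da; D -> a | SNS; N -> UN | ff; U -> f | Ua | UDa

Nullable set: {D}.
S -> Da: D nullable, giving Da | a.
Drop D -> ε.
U -> UDa: D nullable, giving UDa | Ua.
Unchanged (no nullable symbols): S -> f; D -> SNS; D -> a; N -> UN; N -> ff; U -> Ua; U -> f.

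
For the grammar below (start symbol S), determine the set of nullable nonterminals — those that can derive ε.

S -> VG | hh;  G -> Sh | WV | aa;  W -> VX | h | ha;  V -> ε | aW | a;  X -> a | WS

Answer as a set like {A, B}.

{V}

Directly nullable (have an ε-rule): {V}.
Not nullable: G, S, W, X — each has a terminal in every rule's right-hand side or depends on a non-nullable symbol.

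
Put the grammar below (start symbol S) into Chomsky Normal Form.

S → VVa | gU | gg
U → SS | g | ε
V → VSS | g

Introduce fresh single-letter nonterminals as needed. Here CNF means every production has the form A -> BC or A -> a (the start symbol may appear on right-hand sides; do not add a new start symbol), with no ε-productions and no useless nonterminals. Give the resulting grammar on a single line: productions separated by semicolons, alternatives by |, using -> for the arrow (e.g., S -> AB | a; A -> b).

S -> g | BB | BU | VC; A -> a; B -> g; C -> VA; D -> SS; U -> g | SS; V -> g | VD

Nullable: {U}; after ε-elimination: S -> g | gU | gg | VVa; U -> g | SS; V -> g | VSS.
No unit productions to eliminate.
TERM: introduce A -> a, B -> g and substitute in every rule of length ≥2.
BIN: S -> VVA becomes S -> VC, C -> VA; V -> VSS becomes V -> VD, D -> SS.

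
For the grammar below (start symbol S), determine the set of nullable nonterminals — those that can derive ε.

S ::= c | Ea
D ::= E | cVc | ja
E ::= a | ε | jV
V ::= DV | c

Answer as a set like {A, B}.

Directly nullable (have an ε-rule): {E}.
D is nullable via D -> E (every symbol on the right is already known nullable).
Not nullable: S, V — each has a terminal in every rule's right-hand side or depends on a non-nullable symbol.

{D, E}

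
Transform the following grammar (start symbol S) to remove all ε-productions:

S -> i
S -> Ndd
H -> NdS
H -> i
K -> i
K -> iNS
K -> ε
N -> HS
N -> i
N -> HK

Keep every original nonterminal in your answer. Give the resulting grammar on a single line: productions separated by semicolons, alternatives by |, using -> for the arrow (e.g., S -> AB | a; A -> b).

Nullable set: {K}.
Drop K -> ε.
N -> HK: K nullable, giving H | HK.
Unchanged (no nullable symbols): S -> Ndd; S -> i; H -> NdS; H -> i; K -> i; K -> iNS; N -> HS; N -> i.

S -> i | Ndd; H -> i | NdS; K -> i | iNS; N -> H | i | HK | HS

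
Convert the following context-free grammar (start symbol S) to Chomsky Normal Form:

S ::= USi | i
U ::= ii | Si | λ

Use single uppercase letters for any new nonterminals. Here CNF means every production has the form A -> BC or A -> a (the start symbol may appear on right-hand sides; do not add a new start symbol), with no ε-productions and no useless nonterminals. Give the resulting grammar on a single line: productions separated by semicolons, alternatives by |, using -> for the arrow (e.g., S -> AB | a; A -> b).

S -> i | SA | UB; A -> i; B -> SA; U -> AA | SA

Nullable: {U}; after ε-elimination: S -> i | Si | USi; U -> Si | ii.
No unit productions to eliminate.
TERM: introduce A -> i and substitute in every rule of length ≥2.
BIN: S -> USA becomes S -> UB, B -> SA.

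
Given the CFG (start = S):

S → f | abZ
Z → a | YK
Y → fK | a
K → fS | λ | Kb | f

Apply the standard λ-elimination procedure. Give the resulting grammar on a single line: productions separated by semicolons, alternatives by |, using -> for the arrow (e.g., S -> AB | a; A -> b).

S -> f | abZ; K -> b | f | Kb | fS; Y -> a | f | fK; Z -> Y | a | YK

Nullable set: {K}.
Drop K -> λ.
K -> Kb: K nullable, giving Kb | b.
Y -> fK: K nullable, giving f | fK.
Z -> YK: K nullable, giving Y | YK.
Unchanged (no nullable symbols): S -> abZ; S -> f; K -> f; K -> fS; Y -> a; Z -> a.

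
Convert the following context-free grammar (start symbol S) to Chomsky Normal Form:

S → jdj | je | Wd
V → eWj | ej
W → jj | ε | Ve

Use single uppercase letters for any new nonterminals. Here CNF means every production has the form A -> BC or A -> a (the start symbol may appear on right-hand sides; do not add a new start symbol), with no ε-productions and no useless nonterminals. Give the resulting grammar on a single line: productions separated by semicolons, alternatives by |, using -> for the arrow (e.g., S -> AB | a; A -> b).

S -> d | BC | BD | WA; A -> d; B -> j; C -> e; D -> AB; E -> WB; V -> CB | CE; W -> BB | VC

Nullable: {W}; after ε-elimination: S -> d | Wd | je | jdj; V -> ej | eWj; W -> Ve | jj.
No unit productions to eliminate.
TERM: introduce A -> d, C -> e, B -> j and substitute in every rule of length ≥2.
BIN: S -> BAB becomes S -> BD, D -> AB; V -> CWB becomes V -> CE, E -> WB.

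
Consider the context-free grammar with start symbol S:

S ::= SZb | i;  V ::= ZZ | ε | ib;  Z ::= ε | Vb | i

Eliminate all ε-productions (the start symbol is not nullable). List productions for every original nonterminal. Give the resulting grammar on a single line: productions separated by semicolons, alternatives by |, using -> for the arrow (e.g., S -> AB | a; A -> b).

Nullable set: {V, Z}.
S -> SZb: Z nullable, giving SZb | Sb.
Drop V -> ε.
V -> ZZ: Z, Z nullable, giving Z | ZZ.
Drop Z -> ε.
Z -> Vb: V nullable, giving Vb | b.
Unchanged (no nullable symbols): S -> i; V -> ib; Z -> i.

S -> i | Sb | SZb; V -> Z | ZZ | ib; Z -> b | i | Vb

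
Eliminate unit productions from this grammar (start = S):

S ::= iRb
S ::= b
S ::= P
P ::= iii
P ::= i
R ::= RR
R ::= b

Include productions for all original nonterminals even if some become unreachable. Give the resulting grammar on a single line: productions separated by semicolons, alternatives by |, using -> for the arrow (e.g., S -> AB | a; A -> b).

S -> b | i | iRb | iii; P -> i | iii; R -> b | RR

Unit productions: S->P.
Unit pairs (A ⇒* B via units): (S,P).
S: inherits non-unit rules of {P, S} → b | i | iRb | iii.
P: inherits non-unit rules of {P} → i | iii.
R: inherits non-unit rules of {R} → RR | b.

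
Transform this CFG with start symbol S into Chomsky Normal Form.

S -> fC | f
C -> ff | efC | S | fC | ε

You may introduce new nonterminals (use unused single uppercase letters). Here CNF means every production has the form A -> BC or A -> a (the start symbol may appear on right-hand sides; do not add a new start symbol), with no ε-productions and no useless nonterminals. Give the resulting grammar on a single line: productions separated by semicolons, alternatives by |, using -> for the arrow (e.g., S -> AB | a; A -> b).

S -> f | BC; A -> e; B -> f; C -> f | AB | AD | BB | BC; D -> BC

Nullable: {C}; after ε-elimination: S -> f | fC; C -> S | f | ef | fC | ff | efC.
After unit-elimination: S -> f | fC; C -> f | ef | fC | ff | efC.
TERM: introduce A -> e, B -> f and substitute in every rule of length ≥2.
BIN: C -> ABC becomes C -> AD, D -> BC.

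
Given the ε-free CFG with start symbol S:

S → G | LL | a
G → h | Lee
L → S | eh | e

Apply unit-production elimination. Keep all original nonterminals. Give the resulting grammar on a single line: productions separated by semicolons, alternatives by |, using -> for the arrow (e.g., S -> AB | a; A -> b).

S -> a | h | LL | Lee; G -> h | Lee; L -> a | e | h | LL | eh | Lee

Unit productions: L->S, S->G.
Unit pairs (A ⇒* B via units): (L,G), (L,S), (S,G).
S: inherits non-unit rules of {G, S} → LL | Lee | a | h.
G: inherits non-unit rules of {G} → Lee | h.
L: inherits non-unit rules of {G, L, S} → LL | Lee | a | e | eh | h.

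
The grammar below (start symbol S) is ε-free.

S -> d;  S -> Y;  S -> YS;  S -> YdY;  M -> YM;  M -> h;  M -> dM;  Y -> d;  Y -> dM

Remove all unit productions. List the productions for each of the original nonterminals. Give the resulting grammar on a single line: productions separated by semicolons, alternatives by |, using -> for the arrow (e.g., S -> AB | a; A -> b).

S -> d | YS | dM | YdY; M -> h | YM | dM; Y -> d | dM

Unit productions: S->Y.
Unit pairs (A ⇒* B via units): (S,Y).
S: inherits non-unit rules of {S, Y} → YS | YdY | d | dM.
M: inherits non-unit rules of {M} → YM | dM | h.
Y: inherits non-unit rules of {Y} → d | dM.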